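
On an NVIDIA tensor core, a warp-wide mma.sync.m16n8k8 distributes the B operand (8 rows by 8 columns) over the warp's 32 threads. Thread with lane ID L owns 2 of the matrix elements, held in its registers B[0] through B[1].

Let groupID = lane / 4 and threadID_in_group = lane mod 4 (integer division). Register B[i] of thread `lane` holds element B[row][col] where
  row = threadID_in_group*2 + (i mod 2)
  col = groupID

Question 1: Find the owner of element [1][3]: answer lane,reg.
c=3→G=3  r=1→T=0,p=1
L=3*4+0=12  i=1=1

12,1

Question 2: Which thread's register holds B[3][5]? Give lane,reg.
c=5→G=5  r=3→T=1,p=1
L=5*4+1=21  i=1=1

21,1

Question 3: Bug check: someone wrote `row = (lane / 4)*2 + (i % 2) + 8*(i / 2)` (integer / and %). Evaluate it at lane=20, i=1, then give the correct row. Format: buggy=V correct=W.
`(lane / 4)*2 + (i % 2) + 8*(i / 2)`[20,1]->11
lane 20->20/4=5, 20 mod 4=0
i=1  r:2·0+1->1  c:5
row: 11 vs 1

buggy=11 correct=1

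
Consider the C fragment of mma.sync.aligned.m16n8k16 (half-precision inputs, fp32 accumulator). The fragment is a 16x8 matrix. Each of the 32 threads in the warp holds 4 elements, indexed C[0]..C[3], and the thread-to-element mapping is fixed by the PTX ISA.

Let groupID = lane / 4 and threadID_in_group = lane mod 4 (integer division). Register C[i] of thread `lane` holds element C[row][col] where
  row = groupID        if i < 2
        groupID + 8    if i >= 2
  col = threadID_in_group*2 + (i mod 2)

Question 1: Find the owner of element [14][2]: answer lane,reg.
25,2

r:14=>grp=6,rB=1  c:2=>tig=1,lo=0
L=6*4+1=25  i=1*2+0=2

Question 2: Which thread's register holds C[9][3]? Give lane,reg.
5,3

r:9=>grp=1,rB=1  c:3=>tig=1,lo=1
L=1*4+1=5  i=1*2+1=3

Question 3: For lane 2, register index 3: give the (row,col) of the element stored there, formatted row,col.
8,5

L=2→G=2>>2=0, T=2&3=2
[3]→row 0+8=8  col 2·2+1=5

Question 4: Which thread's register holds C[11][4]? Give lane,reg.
r=11→G=3,rhi=1  c=4→T=2,p=0
L=3*4+2=14  i=1*2+0=2

14,2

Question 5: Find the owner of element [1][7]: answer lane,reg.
r=1→G=1,rhi=0  c=7→T=3,p=1
L=1*4+3=7  i=0*2+1=1

7,1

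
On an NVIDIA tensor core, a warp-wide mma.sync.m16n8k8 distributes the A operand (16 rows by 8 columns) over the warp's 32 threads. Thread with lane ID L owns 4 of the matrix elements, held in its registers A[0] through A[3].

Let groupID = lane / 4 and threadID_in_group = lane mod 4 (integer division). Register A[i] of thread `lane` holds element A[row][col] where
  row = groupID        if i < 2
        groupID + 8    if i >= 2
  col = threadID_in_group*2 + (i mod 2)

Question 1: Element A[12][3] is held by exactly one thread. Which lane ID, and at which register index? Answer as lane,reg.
17,3

r=12->g=4,rb=1  c=3->t=1,b0=1
L=4*4+1=17  i=1*2+1=3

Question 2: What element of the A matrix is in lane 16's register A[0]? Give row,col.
lane 16: gr=4 (16/4), th=0 (16%4)
i=0: r=4+0=4, c=0*2+0=0

4,0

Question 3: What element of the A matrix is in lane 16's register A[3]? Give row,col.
lane 16->16/4=4, 16 mod 4=0
i=3  r:4+8->12  c:2·0+1->1

12,1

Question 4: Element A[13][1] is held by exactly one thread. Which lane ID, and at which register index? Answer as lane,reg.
20,3

r=13⇒gr=5,Rb=1  c=1⇒th=0,odd=1
L=5*4+0=20  i=1*2+1=3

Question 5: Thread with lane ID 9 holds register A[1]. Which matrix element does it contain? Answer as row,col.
2,3

9: g=2,t=1
[1] (2+0,1*2+1) = (2,3)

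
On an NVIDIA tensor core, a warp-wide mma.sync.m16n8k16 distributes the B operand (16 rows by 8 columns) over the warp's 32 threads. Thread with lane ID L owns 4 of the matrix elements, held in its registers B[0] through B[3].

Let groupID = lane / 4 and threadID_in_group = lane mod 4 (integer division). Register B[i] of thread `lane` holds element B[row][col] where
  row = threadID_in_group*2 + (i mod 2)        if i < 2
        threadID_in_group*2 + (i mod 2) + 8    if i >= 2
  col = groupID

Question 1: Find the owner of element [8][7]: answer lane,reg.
28,2

c=7->g=7  r=8->rb=1,t=0,b0=0
L=7*4+0=28  i=1*2+0=2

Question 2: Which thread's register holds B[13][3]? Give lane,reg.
14,3

c=3->g=3  r=13->rb=1,t=2,b0=1
L=3*4+2=14  i=1*2+1=3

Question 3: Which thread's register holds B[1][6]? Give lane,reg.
c=6⇒gr=6  r=1⇒Rb=0,th=0,odd=1
L=6*4+0=24  i=0*2+1=1

24,1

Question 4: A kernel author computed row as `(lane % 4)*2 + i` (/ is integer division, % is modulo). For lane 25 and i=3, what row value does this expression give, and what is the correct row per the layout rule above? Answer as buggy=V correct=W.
`(lane % 4)*2 + i`[25,3]→5
L=25→G=25>>2=6, T=25&3=1
[3]→row 1·2+1+8=11  col G=6
row: 5 vs 11

buggy=5 correct=11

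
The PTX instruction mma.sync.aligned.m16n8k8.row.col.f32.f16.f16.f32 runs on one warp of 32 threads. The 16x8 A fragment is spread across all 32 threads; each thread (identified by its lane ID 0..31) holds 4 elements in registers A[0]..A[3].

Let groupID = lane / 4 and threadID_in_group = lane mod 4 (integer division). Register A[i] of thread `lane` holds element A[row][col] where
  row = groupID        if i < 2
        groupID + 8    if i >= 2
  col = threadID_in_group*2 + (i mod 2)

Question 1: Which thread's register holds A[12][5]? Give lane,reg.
18,3

r=12⇒gr=4,Rb=1  c=5⇒th=2,odd=1
L=4*4+2=18  i=1*2+1=3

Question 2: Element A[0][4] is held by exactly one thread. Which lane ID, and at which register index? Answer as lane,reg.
r=0⇒gr=0,Rb=0  c=4⇒th=2,odd=0
L=0*4+2=2  i=0*2+0=0

2,0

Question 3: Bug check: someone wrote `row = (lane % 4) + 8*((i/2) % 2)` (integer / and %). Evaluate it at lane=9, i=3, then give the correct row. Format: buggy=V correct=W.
`(lane % 4) + 8*((i/2) % 2)`[9,3]->9
9: g=2,t=1
[3] (2+8,1*2+1) = (10,3)
row: 9 vs 10

buggy=9 correct=10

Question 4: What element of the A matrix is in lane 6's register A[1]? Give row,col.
1,5

lane 6->6/4=1, 6 mod 4=2
i=1  r:1+0->1  c:2·2+1->5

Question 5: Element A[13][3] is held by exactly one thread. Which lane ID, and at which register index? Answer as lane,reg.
r=13->g=5,rb=1  c=3->t=1,b0=1
L=5*4+1=21  i=1*2+1=3

21,3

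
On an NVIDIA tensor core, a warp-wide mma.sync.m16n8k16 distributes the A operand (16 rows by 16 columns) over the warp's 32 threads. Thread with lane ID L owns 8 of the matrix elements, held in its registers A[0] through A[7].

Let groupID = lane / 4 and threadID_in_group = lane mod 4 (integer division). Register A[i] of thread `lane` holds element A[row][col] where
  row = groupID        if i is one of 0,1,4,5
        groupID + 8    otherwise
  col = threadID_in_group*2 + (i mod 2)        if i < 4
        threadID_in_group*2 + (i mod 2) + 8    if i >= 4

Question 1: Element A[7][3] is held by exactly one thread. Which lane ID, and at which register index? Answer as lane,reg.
29,1

r=7->g=7,rb=0  c=3->cb=0,t=1,b0=1
L=7*4+1=29  i=0*4+0*2+1=1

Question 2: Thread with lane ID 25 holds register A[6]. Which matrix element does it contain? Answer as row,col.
L=25⇒gr=25>>2=6, th=25&3=1
[6]⇒row 6+8=14  col 1·2+0+8=10

14,10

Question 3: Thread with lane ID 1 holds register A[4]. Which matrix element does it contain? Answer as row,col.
lane 1: grp=0 (1/4), tig=1 (1%4)
i=4: r=0+0=0, c=1*2+0+8=10

0,10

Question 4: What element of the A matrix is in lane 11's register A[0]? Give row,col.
2,6

lane 11->11/4=2, 11 mod 4=3
i=0  r:2+0->2  c:2·3+0+0->6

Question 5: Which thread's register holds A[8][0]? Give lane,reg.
r: 8->gid=0,r8=1  c: 0->c8=0,tid=0,i&1=0
L=0*4+0=0  i=0*4+1*2+0=2

0,2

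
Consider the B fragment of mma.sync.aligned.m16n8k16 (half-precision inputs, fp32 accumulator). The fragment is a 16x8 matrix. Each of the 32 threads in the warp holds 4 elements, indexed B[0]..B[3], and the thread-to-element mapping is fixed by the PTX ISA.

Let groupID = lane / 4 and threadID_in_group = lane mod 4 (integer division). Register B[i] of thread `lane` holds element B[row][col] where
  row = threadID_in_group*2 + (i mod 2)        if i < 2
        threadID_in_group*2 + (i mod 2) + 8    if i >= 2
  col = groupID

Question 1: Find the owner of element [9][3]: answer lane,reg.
12,3

c=3→G=3  r=9→rhi=1,T=0,p=1
L=3*4+0=12  i=1*2+1=3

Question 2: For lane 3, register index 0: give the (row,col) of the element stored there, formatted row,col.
lane 3: gid=0 (3/4), tid=3 (3%4)
i=0: r=3*2+0+0=6, c=gid=0

6,0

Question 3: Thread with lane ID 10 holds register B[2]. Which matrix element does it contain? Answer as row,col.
12,2

lane 10->10/4=2, 10 mod 4=2
i=2  r:2·2+0+8->12  c:2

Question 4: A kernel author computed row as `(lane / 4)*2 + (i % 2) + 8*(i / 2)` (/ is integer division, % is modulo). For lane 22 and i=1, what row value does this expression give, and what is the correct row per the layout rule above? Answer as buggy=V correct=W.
`(lane / 4)*2 + (i % 2) + 8*(i / 2)`[22,1]⇒11
L=22⇒gr=22>>2=5, th=22&3=2
[1]⇒row 2·2+1+0=5  col gr=5
row: 11 vs 5

buggy=11 correct=5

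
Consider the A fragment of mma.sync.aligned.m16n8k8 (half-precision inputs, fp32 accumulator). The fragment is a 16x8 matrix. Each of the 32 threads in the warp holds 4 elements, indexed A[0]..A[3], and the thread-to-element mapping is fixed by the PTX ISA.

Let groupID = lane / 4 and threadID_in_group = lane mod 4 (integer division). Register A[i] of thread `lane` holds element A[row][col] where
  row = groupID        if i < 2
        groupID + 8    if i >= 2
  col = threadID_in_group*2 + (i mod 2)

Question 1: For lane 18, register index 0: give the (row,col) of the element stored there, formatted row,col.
4,4

lane 18→18/4=4, 18 mod 4=2
i=0  r:4+0→4  c:2·2+0→4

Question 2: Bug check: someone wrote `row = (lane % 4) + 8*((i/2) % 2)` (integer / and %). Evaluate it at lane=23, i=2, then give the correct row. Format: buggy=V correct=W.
buggy=11 correct=13

`(lane % 4) + 8*((i/2) % 2)`[23,2]->11
lane 23: g=5 (23/4), t=3 (23%4)
i=2: r=5+8=13, c=3*2+0=6
row: 11 vs 13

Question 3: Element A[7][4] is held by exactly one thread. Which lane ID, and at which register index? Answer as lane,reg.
r=7→G=7,rhi=0  c=4→T=2,p=0
L=7*4+2=30  i=0*2+0=0

30,0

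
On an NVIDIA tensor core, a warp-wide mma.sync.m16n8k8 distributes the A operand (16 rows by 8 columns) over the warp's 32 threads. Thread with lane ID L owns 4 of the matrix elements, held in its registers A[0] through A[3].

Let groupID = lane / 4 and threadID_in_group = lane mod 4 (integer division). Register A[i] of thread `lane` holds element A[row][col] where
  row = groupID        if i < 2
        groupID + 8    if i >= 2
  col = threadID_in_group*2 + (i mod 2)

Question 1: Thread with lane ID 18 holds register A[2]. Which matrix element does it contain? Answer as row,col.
L=18⇒gr=18>>2=4, th=18&3=2
[2]⇒row 4+8=12  col 2·2+0=4

12,4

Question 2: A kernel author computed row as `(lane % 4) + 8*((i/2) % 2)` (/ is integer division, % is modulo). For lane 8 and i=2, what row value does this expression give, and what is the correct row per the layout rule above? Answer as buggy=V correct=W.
`(lane % 4) + 8*((i/2) % 2)`[8,2]->8
lane 8: gid=2 (8/4), tid=0 (8%4)
i=2: r=2+8=10, c=0*2+0=0
row: 8 vs 10

buggy=8 correct=10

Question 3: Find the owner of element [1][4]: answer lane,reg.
6,0

r: 1->gid=1,r8=0  c: 4->tid=2,i&1=0
L=1*4+2=6  i=0*2+0=0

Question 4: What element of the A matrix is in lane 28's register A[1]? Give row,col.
lane 28: g=7 (28/4), t=0 (28%4)
i=1: r=7+0=7, c=0*2+1=1

7,1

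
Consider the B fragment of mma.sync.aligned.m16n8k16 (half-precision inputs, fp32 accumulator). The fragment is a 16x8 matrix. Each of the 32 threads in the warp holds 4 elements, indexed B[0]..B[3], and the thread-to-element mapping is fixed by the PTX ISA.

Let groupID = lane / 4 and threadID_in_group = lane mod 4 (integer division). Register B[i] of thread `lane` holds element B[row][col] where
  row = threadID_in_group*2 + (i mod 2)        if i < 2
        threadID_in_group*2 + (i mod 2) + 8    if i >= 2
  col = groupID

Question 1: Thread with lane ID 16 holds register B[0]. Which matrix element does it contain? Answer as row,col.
0,4

lane 16: g=4 (16/4), t=0 (16%4)
i=0: r=0*2+0+0=0, c=g=4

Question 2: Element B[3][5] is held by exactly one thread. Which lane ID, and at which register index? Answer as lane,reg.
21,1

c=5->g=5  r=3->rb=0,t=1,b0=1
L=5*4+1=21  i=0*2+1=1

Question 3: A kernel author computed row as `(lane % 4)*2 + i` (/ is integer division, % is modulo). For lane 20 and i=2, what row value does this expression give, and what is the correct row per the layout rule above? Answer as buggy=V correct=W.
buggy=2 correct=8

`(lane % 4)*2 + i`[20,2]->2
lane 20: g=5 (20/4), t=0 (20%4)
i=2: r=0*2+0+8=8, c=g=5
row: 2 vs 8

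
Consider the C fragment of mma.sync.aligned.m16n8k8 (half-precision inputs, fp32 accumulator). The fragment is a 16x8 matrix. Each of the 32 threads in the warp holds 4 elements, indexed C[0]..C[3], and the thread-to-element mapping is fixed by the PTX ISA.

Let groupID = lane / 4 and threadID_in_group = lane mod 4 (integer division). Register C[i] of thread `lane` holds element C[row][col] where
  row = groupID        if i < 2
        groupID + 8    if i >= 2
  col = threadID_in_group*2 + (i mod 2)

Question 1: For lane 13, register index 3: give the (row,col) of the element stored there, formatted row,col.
11,3

13: gr=3,th=1
[3] (3+8,1*2+1) = (11,3)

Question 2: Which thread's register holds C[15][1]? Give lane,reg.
r=15->g=7,rb=1  c=1->t=0,b0=1
L=7*4+0=28  i=1*2+1=3

28,3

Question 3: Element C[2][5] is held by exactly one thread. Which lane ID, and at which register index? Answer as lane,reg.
10,1

r: 2->gid=2,r8=0  c: 5->tid=2,i&1=1
L=2*4+2=10  i=0*2+1=1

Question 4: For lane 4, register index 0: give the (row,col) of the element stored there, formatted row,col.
1,0

lane 4->4/4=1, 4 mod 4=0
i=0  r:1+0->1  c:2·0+0->0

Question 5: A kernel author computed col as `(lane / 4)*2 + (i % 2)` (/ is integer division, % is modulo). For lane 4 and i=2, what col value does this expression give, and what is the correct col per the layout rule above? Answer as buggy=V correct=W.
buggy=2 correct=0

`(lane / 4)*2 + (i % 2)`[4,2]⇒2
L=4⇒gr=4>>2=1, th=4&3=0
[2]⇒row 1+8=9  col 0·2+0=0
col: 2 vs 0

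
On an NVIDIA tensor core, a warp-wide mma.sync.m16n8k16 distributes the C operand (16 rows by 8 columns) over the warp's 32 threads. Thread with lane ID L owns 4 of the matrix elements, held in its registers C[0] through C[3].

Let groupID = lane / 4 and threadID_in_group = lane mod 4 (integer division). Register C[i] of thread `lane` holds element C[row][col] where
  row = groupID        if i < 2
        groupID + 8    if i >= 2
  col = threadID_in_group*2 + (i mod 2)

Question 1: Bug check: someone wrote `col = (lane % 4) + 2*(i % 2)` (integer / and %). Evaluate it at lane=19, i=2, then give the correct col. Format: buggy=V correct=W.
`(lane % 4) + 2*(i % 2)`[19,2]->3
L=19->g=19>>2=4, t=19&3=3
[2]->row 4+8=12  col 3·2+0=6
col: 3 vs 6

buggy=3 correct=6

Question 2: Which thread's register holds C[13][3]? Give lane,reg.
21,3

r: 13->gid=5,r8=1  c: 3->tid=1,i&1=1
L=5*4+1=21  i=1*2+1=3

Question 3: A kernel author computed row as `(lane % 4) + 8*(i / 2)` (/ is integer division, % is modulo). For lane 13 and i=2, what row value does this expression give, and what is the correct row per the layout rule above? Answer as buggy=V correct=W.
`(lane % 4) + 8*(i / 2)`[13,2]->9
lane 13->13/4=3, 13 mod 4=1
i=2  r:3+8->11  c:2·1+0->2
row: 9 vs 11

buggy=9 correct=11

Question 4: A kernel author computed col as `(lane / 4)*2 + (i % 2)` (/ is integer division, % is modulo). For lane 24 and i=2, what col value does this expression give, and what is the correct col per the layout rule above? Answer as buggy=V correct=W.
buggy=12 correct=0

`(lane / 4)*2 + (i % 2)`[24,2]→12
lane 24: G=6 (24/4), T=0 (24%4)
i=2: r=6+8=14, c=0*2+0=0
col: 12 vs 0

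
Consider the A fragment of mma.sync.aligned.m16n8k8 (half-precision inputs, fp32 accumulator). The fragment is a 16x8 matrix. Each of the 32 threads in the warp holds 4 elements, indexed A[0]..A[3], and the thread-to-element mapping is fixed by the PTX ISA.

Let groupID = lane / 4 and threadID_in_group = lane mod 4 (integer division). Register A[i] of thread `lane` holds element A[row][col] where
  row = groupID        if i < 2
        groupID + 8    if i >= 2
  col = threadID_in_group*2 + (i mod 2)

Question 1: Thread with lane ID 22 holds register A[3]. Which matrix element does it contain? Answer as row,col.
lane 22⇒22/4=5, 22 mod 4=2
i=3  r:5+8⇒13  c:2·2+1⇒5

13,5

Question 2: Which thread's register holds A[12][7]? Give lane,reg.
19,3

r: 12->gid=4,r8=1  c: 7->tid=3,i&1=1
L=4*4+3=19  i=1*2+1=3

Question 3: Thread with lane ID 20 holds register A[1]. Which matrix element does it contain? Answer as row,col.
L=20->g=20>>2=5, t=20&3=0
[1]->row 5+0=5  col 0·2+1=1

5,1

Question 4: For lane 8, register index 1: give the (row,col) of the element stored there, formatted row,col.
2,1

lane 8: gid=2 (8/4), tid=0 (8%4)
i=1: r=2+0=2, c=0*2+1=1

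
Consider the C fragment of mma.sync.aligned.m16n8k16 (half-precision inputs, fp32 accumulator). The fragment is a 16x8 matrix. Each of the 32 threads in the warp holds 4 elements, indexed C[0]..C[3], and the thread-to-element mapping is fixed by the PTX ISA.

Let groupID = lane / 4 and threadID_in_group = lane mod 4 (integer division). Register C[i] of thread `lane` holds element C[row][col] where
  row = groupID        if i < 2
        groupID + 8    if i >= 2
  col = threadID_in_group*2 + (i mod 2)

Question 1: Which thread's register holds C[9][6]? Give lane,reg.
7,2

r:9=>grp=1,rB=1  c:6=>tig=3,lo=0
L=1*4+3=7  i=1*2+0=2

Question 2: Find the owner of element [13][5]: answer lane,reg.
r=13⇒gr=5,Rb=1  c=5⇒th=2,odd=1
L=5*4+2=22  i=1*2+1=3

22,3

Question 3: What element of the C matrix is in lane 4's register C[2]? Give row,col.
4: gid=1,tid=0
[2] (1+8,0*2+0) = (9,0)

9,0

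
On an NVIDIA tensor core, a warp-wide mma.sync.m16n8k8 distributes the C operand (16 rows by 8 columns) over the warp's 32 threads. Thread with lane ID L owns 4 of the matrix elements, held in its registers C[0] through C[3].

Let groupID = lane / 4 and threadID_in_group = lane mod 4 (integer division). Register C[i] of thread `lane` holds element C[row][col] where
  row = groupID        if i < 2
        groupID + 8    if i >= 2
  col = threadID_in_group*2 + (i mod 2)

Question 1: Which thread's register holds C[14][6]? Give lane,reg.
27,2

r=14->g=6,rb=1  c=6->t=3,b0=0
L=6*4+3=27  i=1*2+0=2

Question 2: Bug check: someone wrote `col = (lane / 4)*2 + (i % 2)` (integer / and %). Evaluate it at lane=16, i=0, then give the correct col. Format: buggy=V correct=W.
`(lane / 4)*2 + (i % 2)`[16,0]→8
L=16→G=16>>2=4, T=16&3=0
[0]→row 4+0=4  col 0·2+0=0
col: 8 vs 0

buggy=8 correct=0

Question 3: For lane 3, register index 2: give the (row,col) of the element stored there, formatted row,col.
8,6

lane 3→3/4=0, 3 mod 4=3
i=2  r:0+8→8  c:2·3+0→6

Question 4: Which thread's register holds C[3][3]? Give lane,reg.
13,1

r=3→G=3,rhi=0  c=3→T=1,p=1
L=3*4+1=13  i=0*2+1=1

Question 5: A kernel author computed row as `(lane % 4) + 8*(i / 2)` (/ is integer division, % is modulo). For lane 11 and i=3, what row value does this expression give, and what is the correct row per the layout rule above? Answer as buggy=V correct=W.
buggy=11 correct=10

`(lane % 4) + 8*(i / 2)`[11,3]→11
11: G=2,T=3
[3] (2+8,3*2+1) = (10,7)
row: 11 vs 10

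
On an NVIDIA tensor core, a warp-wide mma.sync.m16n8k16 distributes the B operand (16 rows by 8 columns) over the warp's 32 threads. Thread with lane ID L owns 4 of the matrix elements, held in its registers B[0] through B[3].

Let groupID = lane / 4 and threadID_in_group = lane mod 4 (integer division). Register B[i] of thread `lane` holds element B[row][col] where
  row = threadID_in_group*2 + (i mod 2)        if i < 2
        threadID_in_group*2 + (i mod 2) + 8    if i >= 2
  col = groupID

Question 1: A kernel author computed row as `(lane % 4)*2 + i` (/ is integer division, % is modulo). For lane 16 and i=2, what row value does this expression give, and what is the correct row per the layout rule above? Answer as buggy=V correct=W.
`(lane % 4)*2 + i`[16,2]->2
lane 16: gid=4 (16/4), tid=0 (16%4)
i=2: r=0*2+0+8=8, c=gid=4
row: 2 vs 8

buggy=2 correct=8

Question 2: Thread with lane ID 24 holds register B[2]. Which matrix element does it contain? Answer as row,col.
lane 24→24/4=6, 24 mod 4=0
i=2  r:2·0+0+8→8  c:6

8,6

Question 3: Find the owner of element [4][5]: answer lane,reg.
c:5=>grp=5  r:4=>rB=0,tig=2,lo=0
L=5*4+2=22  i=0*2+0=0

22,0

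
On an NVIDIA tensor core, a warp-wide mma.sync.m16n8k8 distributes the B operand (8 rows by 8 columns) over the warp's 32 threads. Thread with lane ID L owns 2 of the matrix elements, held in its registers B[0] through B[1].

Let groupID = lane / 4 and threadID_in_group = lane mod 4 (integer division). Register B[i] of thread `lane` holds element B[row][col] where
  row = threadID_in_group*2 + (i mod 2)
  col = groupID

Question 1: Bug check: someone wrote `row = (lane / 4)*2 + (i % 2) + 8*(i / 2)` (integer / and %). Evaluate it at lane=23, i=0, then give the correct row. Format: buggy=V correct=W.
`(lane / 4)*2 + (i % 2) + 8*(i / 2)`[23,0]=>10
23: grp=5,tig=3
[0] (3*2+0,5) = (6,5)
row: 10 vs 6

buggy=10 correct=6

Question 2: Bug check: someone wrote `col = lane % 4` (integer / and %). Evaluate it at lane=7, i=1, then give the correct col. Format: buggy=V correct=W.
buggy=3 correct=1

`lane % 4`[7,1]⇒3
L=7⇒gr=7>>2=1, th=7&3=3
[1]⇒row 3·2+1=7  col gr=1
col: 3 vs 1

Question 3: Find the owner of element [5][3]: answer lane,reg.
c:3=>grp=3  r:5=>tig=2,lo=1
L=3*4+2=14  i=1=1

14,1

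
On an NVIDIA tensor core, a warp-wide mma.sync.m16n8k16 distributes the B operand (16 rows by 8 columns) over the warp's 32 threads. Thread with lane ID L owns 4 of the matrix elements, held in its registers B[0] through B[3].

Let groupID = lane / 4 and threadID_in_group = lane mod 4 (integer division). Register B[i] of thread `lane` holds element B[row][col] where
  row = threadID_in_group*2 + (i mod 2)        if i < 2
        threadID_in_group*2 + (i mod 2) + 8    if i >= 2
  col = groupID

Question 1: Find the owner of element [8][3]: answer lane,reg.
c=3→G=3  r=8→rhi=1,T=0,p=0
L=3*4+0=12  i=1*2+0=2

12,2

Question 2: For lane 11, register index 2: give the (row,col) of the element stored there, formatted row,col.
11: gr=2,th=3
[2] (3*2+0+8,2) = (14,2)

14,2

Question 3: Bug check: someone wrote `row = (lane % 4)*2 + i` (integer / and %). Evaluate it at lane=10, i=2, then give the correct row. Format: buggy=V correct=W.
`(lane % 4)*2 + i`[10,2]->6
L=10->g=10>>2=2, t=10&3=2
[2]->row 2·2+0+8=12  col g=2
row: 6 vs 12

buggy=6 correct=12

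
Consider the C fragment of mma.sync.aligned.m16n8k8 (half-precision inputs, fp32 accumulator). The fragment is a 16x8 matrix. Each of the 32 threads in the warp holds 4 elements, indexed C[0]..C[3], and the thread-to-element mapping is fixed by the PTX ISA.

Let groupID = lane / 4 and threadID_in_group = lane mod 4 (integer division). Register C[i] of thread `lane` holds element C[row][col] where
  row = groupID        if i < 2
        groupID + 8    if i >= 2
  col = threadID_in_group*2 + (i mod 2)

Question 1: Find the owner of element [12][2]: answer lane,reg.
r: 12->gid=4,r8=1  c: 2->tid=1,i&1=0
L=4*4+1=17  i=1*2+0=2

17,2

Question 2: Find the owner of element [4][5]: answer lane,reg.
18,1

r:4=>grp=4,rB=0  c:5=>tig=2,lo=1
L=4*4+2=18  i=0*2+1=1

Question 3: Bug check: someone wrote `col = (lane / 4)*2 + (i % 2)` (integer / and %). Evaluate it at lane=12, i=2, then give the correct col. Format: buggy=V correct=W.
`(lane / 4)*2 + (i % 2)`[12,2]->6
12: g=3,t=0
[2] (3+8,0*2+0) = (11,0)
col: 6 vs 0

buggy=6 correct=0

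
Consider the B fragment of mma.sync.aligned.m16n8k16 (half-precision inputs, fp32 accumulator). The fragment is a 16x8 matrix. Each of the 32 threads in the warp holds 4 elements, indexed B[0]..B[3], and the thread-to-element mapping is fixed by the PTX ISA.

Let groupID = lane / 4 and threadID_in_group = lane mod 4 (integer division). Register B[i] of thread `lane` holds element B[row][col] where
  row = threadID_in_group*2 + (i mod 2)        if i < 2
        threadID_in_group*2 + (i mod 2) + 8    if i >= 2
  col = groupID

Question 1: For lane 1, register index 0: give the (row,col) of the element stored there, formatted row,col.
2,0

1: G=0,T=1
[0] (1*2+0+0,0) = (2,0)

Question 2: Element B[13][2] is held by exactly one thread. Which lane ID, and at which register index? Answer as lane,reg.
c: 2->gid=2  r: 13->r8=1,tid=2,i&1=1
L=2*4+2=10  i=1*2+1=3

10,3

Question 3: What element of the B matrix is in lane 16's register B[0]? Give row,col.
0,4

lane 16=>16/4=4, 16 mod 4=0
i=0  r:2·0+0+0=>0  c:4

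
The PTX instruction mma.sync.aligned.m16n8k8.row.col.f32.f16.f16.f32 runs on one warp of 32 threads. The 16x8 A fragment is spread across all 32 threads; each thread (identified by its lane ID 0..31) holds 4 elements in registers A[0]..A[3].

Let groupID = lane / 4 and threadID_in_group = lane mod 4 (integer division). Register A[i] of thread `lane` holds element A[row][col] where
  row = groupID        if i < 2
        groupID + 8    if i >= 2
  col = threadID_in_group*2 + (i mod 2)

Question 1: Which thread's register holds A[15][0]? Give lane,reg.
28,2

r=15→G=7,rhi=1  c=0→T=0,p=0
L=7*4+0=28  i=1*2+0=2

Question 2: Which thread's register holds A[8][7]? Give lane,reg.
3,3

r=8→G=0,rhi=1  c=7→T=3,p=1
L=0*4+3=3  i=1*2+1=3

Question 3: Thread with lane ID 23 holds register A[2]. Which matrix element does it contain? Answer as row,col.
lane 23→23/4=5, 23 mod 4=3
i=2  r:5+8→13  c:2·3+0→6

13,6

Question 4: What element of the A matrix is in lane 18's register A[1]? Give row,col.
lane 18->18/4=4, 18 mod 4=2
i=1  r:4+0->4  c:2·2+1->5

4,5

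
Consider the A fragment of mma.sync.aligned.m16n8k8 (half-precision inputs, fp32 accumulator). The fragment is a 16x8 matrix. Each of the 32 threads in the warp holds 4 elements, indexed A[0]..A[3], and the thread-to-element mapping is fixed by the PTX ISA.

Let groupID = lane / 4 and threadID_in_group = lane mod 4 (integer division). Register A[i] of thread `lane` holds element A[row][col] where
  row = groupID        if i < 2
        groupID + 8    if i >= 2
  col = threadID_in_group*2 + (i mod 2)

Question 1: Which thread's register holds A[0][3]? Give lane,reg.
1,1

r=0→G=0,rhi=0  c=3→T=1,p=1
L=0*4+1=1  i=0*2+1=1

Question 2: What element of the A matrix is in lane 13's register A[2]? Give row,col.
11,2

L=13=>grp=13>>2=3, tig=13&3=1
[2]=>row 3+8=11  col 1·2+0=2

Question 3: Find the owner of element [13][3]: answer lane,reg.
21,3

r=13→G=5,rhi=1  c=3→T=1,p=1
L=5*4+1=21  i=1*2+1=3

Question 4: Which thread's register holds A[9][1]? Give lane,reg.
r: 9->gid=1,r8=1  c: 1->tid=0,i&1=1
L=1*4+0=4  i=1*2+1=3

4,3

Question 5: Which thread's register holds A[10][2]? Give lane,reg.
r:10=>grp=2,rB=1  c:2=>tig=1,lo=0
L=2*4+1=9  i=1*2+0=2

9,2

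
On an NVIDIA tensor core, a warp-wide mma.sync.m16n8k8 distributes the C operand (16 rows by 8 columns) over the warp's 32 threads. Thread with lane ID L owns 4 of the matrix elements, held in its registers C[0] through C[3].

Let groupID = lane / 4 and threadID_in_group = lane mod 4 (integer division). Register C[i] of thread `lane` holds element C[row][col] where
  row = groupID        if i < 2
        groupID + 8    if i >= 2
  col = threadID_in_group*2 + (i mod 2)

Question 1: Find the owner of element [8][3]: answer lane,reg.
1,3

r=8->g=0,rb=1  c=3->t=1,b0=1
L=0*4+1=1  i=1*2+1=3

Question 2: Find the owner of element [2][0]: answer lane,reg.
r=2⇒gr=2,Rb=0  c=0⇒th=0,odd=0
L=2*4+0=8  i=0*2+0=0

8,0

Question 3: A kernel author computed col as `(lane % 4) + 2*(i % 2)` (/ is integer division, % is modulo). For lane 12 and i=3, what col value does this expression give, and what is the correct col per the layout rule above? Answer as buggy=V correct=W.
buggy=2 correct=1

`(lane % 4) + 2*(i % 2)`[12,3]=>2
lane 12: grp=3 (12/4), tig=0 (12%4)
i=3: r=3+8=11, c=0*2+1=1
col: 2 vs 1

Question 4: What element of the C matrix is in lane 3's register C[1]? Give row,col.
0,7

L=3⇒gr=3>>2=0, th=3&3=3
[1]⇒row 0+0=0  col 3·2+1=7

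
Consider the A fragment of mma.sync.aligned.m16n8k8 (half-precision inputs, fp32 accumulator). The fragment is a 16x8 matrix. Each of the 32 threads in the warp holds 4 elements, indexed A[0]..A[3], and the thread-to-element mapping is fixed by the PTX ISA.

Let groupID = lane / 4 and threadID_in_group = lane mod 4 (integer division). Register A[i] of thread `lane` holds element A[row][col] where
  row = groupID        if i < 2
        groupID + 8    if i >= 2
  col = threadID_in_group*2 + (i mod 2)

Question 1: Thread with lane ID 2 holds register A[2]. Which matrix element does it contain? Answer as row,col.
2: G=0,T=2
[2] (0+8,2*2+0) = (8,4)

8,4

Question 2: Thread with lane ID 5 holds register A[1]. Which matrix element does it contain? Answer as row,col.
1,3

lane 5->5/4=1, 5 mod 4=1
i=1  r:1+0->1  c:2·1+1->3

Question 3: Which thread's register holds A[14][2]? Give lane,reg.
r=14⇒gr=6,Rb=1  c=2⇒th=1,odd=0
L=6*4+1=25  i=1*2+0=2

25,2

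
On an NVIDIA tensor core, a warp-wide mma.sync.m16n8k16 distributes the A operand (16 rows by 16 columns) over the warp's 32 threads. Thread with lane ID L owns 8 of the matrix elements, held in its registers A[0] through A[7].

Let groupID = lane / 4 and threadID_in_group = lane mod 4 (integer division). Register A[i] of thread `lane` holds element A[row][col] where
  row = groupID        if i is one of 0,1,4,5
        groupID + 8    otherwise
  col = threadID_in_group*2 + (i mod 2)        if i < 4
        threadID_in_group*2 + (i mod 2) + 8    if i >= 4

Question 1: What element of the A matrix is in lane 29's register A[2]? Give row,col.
L=29->gid=29>>2=7, tid=29&3=1
[2]->row 7+8=15  col 1·2+0+0=2

15,2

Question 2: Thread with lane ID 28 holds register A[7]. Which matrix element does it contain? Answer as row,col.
lane 28: g=7 (28/4), t=0 (28%4)
i=7: r=7+8=15, c=0*2+1+8=9

15,9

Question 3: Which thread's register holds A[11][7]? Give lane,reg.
15,3

r:11=>grp=3,rB=1  c:7=>cB=0,tig=3,lo=1
L=3*4+3=15  i=0*4+1*2+1=3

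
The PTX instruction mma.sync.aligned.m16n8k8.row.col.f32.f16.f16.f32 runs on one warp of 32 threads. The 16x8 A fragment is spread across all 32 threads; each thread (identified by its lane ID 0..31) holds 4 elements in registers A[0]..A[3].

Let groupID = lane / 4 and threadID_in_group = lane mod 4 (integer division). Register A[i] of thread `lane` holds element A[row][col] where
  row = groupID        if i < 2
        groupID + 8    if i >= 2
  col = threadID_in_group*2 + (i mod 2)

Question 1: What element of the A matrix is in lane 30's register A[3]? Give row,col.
lane 30: gid=7 (30/4), tid=2 (30%4)
i=3: r=7+8=15, c=2*2+1=5

15,5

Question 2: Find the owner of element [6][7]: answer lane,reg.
r=6->g=6,rb=0  c=7->t=3,b0=1
L=6*4+3=27  i=0*2+1=1

27,1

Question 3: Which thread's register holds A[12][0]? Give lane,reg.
r:12=>grp=4,rB=1  c:0=>tig=0,lo=0
L=4*4+0=16  i=1*2+0=2

16,2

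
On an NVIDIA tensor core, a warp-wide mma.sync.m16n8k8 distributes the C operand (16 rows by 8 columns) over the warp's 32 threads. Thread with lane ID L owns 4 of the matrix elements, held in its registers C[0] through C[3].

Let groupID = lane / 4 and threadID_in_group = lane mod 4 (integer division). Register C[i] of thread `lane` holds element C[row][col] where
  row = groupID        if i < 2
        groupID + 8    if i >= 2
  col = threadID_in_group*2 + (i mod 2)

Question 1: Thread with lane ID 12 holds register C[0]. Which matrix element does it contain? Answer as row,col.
L=12->gid=12>>2=3, tid=12&3=0
[0]->row 3+0=3  col 0·2+0=0

3,0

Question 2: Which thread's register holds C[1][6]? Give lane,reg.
7,0

r=1→G=1,rhi=0  c=6→T=3,p=0
L=1*4+3=7  i=0*2+0=0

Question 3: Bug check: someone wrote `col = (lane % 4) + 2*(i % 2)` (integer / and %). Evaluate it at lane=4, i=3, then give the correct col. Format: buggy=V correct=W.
buggy=2 correct=1

`(lane % 4) + 2*(i % 2)`[4,3]⇒2
4: gr=1,th=0
[3] (1+8,0*2+1) = (9,1)
col: 2 vs 1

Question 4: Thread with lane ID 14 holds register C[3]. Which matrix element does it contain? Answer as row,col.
11,5

lane 14: gid=3 (14/4), tid=2 (14%4)
i=3: r=3+8=11, c=2*2+1=5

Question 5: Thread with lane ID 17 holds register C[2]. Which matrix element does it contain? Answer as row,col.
12,2

17: gr=4,th=1
[2] (4+8,1*2+0) = (12,2)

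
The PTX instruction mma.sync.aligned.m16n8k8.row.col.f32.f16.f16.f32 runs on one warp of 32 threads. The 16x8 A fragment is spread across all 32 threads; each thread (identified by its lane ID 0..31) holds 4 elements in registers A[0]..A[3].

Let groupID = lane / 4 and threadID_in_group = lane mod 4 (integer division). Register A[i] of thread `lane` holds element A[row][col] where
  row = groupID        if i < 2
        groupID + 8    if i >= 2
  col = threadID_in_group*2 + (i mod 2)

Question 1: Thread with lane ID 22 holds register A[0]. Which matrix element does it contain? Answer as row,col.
lane 22⇒22/4=5, 22 mod 4=2
i=0  r:5+0⇒5  c:2·2+0⇒4

5,4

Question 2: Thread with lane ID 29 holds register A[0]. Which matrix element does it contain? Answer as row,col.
7,2

29: G=7,T=1
[0] (7+0,1*2+0) = (7,2)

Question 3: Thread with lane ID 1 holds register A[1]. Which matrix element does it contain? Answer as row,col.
0,3

lane 1: gr=0 (1/4), th=1 (1%4)
i=1: r=0+0=0, c=1*2+1=3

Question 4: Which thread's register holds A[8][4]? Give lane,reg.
2,2

r=8->g=0,rb=1  c=4->t=2,b0=0
L=0*4+2=2  i=1*2+0=2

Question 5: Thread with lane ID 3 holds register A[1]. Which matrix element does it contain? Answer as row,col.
0,7

lane 3: gid=0 (3/4), tid=3 (3%4)
i=1: r=0+0=0, c=3*2+1=7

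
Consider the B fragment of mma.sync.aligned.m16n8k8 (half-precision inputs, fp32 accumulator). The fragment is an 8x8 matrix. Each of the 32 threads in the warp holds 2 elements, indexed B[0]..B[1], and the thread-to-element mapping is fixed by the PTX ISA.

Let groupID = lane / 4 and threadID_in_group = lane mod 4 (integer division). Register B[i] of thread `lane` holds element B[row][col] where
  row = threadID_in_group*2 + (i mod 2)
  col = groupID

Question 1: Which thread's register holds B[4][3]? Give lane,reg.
c=3->g=3  r=4->t=2,b0=0
L=3*4+2=14  i=0=0

14,0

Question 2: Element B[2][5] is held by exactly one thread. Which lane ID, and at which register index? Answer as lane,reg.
21,0

c=5⇒gr=5  r=2⇒th=1,odd=0
L=5*4+1=21  i=0=0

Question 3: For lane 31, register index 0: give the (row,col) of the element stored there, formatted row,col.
6,7

lane 31⇒31/4=7, 31 mod 4=3
i=0  r:2·3+0⇒6  c:7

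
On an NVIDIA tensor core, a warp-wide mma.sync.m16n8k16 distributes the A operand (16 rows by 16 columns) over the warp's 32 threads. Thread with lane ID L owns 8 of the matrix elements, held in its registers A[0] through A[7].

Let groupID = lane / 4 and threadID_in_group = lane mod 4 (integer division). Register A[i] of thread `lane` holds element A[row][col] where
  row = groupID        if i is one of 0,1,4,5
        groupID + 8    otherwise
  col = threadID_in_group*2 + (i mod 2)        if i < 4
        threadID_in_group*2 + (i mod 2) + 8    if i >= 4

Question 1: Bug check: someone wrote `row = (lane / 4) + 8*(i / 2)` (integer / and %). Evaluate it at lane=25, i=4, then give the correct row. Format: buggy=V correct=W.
buggy=22 correct=6

`(lane / 4) + 8*(i / 2)`[25,4]->22
lane 25->25/4=6, 25 mod 4=1
i=4  r:6+0->6  c:2·1+0+8->10
row: 22 vs 6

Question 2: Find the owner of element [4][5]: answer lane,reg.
18,1

r=4→G=4,rhi=0  c=5→chi=0,T=2,p=1
L=4*4+2=18  i=0*4+0*2+1=1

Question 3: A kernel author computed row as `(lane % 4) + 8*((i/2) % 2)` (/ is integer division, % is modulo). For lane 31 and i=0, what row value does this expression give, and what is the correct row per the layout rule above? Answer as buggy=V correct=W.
`(lane % 4) + 8*((i/2) % 2)`[31,0]=>3
31: grp=7,tig=3
[0] (7+0,3*2+0+0) = (7,6)
row: 3 vs 7

buggy=3 correct=7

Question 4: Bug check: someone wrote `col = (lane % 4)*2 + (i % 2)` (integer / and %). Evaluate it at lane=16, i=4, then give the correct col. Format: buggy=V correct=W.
`(lane % 4)*2 + (i % 2)`[16,4]=>0
L=16=>grp=16>>2=4, tig=16&3=0
[4]=>row 4+0=4  col 0·2+0+8=8
col: 0 vs 8

buggy=0 correct=8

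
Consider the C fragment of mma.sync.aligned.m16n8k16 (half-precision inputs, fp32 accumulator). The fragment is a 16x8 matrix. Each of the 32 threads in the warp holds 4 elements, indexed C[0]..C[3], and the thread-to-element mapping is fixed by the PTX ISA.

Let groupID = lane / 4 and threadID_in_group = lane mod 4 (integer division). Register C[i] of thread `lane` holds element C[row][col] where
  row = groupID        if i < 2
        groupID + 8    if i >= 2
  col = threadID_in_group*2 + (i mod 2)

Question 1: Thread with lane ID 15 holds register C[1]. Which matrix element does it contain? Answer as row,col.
L=15→G=15>>2=3, T=15&3=3
[1]→row 3+0=3  col 3·2+1=7

3,7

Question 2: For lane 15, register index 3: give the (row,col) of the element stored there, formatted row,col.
lane 15: gr=3 (15/4), th=3 (15%4)
i=3: r=3+8=11, c=3*2+1=7

11,7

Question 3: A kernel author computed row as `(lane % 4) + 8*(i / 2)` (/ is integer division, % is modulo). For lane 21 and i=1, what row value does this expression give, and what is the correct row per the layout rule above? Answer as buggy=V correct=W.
buggy=1 correct=5

`(lane % 4) + 8*(i / 2)`[21,1]->1
lane 21: gid=5 (21/4), tid=1 (21%4)
i=1: r=5+0=5, c=1*2+1=3
row: 1 vs 5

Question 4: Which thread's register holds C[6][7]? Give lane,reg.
27,1

r=6⇒gr=6,Rb=0  c=7⇒th=3,odd=1
L=6*4+3=27  i=0*2+1=1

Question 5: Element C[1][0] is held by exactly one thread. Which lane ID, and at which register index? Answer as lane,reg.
r:1=>grp=1,rB=0  c:0=>tig=0,lo=0
L=1*4+0=4  i=0*2+0=0

4,0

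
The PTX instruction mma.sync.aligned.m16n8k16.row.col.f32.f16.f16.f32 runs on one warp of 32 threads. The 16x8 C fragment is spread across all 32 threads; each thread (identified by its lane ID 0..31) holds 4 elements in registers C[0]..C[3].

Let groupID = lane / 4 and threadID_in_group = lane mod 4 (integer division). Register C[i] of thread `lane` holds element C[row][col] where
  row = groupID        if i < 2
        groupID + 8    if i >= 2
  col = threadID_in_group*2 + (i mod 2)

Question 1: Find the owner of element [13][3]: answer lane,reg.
21,3

r=13→G=5,rhi=1  c=3→T=1,p=1
L=5*4+1=21  i=1*2+1=3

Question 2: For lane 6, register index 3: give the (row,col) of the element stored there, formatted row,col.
9,5

lane 6⇒6/4=1, 6 mod 4=2
i=3  r:1+8⇒9  c:2·2+1⇒5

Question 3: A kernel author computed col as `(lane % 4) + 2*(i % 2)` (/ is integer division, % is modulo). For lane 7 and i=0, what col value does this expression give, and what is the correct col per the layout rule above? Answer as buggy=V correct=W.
`(lane % 4) + 2*(i % 2)`[7,0]=>3
L=7=>grp=7>>2=1, tig=7&3=3
[0]=>row 1+0=1  col 3·2+0=6
col: 3 vs 6

buggy=3 correct=6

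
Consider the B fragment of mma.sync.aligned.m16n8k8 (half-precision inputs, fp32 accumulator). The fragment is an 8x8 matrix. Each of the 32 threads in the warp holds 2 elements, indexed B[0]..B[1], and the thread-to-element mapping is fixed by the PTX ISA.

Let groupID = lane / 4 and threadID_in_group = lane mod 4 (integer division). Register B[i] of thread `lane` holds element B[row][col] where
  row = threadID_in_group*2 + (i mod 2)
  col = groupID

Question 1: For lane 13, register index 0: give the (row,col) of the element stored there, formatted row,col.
2,3

L=13→G=13>>2=3, T=13&3=1
[0]→row 1·2+0=2  col G=3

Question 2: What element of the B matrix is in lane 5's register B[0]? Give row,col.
lane 5=>5/4=1, 5 mod 4=1
i=0  r:2·1+0=>2  c:1

2,1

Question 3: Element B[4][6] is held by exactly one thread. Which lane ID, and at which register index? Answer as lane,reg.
26,0

c=6→G=6  r=4→T=2,p=0
L=6*4+2=26  i=0=0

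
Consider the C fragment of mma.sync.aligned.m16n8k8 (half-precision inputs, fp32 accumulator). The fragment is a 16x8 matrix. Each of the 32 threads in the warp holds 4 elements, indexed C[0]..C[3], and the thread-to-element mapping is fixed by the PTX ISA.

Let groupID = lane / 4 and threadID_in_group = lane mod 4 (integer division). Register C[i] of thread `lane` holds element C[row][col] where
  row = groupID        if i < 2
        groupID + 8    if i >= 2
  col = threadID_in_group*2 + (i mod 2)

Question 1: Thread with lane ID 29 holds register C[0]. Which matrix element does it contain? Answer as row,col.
7,2

29: G=7,T=1
[0] (7+0,1*2+0) = (7,2)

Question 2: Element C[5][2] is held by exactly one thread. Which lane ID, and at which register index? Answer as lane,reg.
r=5⇒gr=5,Rb=0  c=2⇒th=1,odd=0
L=5*4+1=21  i=0*2+0=0

21,0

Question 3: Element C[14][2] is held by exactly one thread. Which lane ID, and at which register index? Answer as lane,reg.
25,2

r:14=>grp=6,rB=1  c:2=>tig=1,lo=0
L=6*4+1=25  i=1*2+0=2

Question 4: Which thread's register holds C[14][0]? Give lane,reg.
r: 14->gid=6,r8=1  c: 0->tid=0,i&1=0
L=6*4+0=24  i=1*2+0=2

24,2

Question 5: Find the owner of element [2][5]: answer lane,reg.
r: 2->gid=2,r8=0  c: 5->tid=2,i&1=1
L=2*4+2=10  i=0*2+1=1

10,1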